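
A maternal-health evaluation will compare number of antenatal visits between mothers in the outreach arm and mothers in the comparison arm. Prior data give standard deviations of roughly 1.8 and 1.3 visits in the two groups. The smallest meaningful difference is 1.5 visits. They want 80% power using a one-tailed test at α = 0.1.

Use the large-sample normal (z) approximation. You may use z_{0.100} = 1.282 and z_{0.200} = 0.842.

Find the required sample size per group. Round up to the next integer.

n = (z_α + z_β)² · (σ₁² + σ₂²) / δ²
  = (1.282 + 0.842)² · (1.8² + 1.3² = 4.93) / 1.5²
  = 4.5114 · 4.93 / 2.25
  = 9.88
Round up → n = 10 per group.

n = 10 per group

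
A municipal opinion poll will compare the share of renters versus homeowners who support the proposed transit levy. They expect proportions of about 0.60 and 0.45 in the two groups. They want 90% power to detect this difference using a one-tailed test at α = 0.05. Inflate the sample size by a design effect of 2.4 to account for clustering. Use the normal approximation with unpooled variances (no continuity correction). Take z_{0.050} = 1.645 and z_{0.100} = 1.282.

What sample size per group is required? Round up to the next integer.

n = (z_α + z_β)² · [p₁(1−p₁) + p₂(1−p₂)] / (p₁ − p₂)²
  = (1.645 + 1.282)² · (0.60·0.40 + 0.45·0.55) / (0.15)²
  = (2.927)² · (0.2400 + 0.2475) / 0.0225
  = 8.5673 · 0.4875 / 0.0225
  = 185.63
Design effect: 2.4 × 185.63 = 445.50.
Round up → n = 446 per group.

n = 446 per group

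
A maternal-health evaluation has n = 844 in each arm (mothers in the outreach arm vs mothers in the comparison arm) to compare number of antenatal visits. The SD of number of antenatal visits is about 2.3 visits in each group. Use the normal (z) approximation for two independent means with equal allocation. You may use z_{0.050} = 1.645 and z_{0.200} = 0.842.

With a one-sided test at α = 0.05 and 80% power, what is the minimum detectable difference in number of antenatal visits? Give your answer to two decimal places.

Minimum detectable difference ≈ 0.28 visits

δ = (z_α + z_β) · √((σ₁²+σ₂²)/n)
  = (1.645 + 0.842) · √(10.58/844)
  = 2.487 · √0.01254
  = 2.487 · 0.1120
  = 0.2785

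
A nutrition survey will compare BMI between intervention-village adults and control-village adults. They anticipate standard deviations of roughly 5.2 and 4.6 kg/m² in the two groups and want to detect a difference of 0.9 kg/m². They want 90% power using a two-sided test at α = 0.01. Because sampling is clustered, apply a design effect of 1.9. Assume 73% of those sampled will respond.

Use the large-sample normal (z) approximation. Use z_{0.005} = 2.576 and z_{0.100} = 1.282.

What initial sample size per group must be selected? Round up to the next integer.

n = (z_{α/2} + z_β)² · (σ₁² + σ₂²) / δ²
  = (2.576 + 1.282)² · (5.2² + 4.6² = 48.2) / 0.9²
  = 14.8842 · 48.2 / 0.81
  = 885.70
Design effect: 1.9 × 885.70 = 1682.83.
Adjust for 73% response: 1682.83 / 0.73 = 2305.25.
Round up → n = 2306 per group.

n = 2306 per group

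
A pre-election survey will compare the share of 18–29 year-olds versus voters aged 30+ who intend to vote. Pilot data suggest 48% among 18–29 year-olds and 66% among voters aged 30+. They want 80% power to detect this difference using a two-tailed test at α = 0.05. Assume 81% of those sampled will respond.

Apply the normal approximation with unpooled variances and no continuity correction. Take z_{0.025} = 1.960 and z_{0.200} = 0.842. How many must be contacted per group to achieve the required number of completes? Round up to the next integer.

n = 142 per group

n = (z_{α/2} + z_β)² · [p₁(1−p₁) + p₂(1−p₂)] / (p₁ − p₂)²
  = (1.960 + 0.842)² · (0.48·0.52 + 0.66·0.34) / (-0.18)²
  = (2.802)² · (0.2496 + 0.2244) / 0.0324
  = 7.8512 · 0.4740 / 0.0324
  = 114.86
Adjust for 81% response: 114.86 / 0.81 = 141.80.
Round up → n = 142 per group.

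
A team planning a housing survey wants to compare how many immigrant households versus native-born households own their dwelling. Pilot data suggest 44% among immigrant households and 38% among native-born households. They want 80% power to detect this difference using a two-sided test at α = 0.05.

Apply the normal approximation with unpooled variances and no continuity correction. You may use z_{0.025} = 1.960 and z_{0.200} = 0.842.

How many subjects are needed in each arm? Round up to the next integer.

n = 1052 per group

n = (z_{α/2} + z_β)² · [p₁(1−p₁) + p₂(1−p₂)] / (p₁ − p₂)²
  = (1.960 + 0.842)² · (0.44·0.56 + 0.38·0.62) / (0.06)²
  = (2.802)² · (0.2464 + 0.2356) / 0.0036
  = 7.8512 · 0.4820 / 0.0036
  = 1051.19
Round up → n = 1052 per group.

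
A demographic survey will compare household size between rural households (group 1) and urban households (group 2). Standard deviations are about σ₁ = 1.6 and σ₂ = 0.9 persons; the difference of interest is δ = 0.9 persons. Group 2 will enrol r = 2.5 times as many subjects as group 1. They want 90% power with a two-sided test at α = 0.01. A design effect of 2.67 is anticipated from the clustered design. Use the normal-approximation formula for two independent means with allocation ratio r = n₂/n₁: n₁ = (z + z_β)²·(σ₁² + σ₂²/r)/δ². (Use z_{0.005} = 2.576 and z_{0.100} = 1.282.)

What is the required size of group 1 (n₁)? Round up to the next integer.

n₁ = 142

n₁ = (z_{α/2} + z_β)² · (σ₁² + σ₂²/r) / δ²
   = (2.576 + 1.282)² · (1.6² + 0.9²/2.5) / 0.9²
   = 14.8842 · (2.56 + 0.324) / 0.81
   = 14.8842 · 2.884 / 0.81
   = 52.99
Design effect: 2.67 × 52.99 = 141.50.
Round up → n₁ = 142; n₂ = r·n₁ = 2.5 × 142 = 355.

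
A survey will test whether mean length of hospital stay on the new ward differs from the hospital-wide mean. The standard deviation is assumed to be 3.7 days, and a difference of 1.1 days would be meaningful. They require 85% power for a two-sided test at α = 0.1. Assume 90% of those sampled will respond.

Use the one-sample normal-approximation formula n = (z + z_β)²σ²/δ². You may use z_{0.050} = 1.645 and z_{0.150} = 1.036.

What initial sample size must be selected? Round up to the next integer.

n = 91

n = (z_{α/2} + z_β)² · σ² / δ²
  = (1.645 + 1.036)² · 3.7² / 1.1²
  = 7.1878 · 13.69 / 1.21
  = 81.32
Adjust for 90% response: 81.32 / 0.90 = 90.36.
Round up → n = 91.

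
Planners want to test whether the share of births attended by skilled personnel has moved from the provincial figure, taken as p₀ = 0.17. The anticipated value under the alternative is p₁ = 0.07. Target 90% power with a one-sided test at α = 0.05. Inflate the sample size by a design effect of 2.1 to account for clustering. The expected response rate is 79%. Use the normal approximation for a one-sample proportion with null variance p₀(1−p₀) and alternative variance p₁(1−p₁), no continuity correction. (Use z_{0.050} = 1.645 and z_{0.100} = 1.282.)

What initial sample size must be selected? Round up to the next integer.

n = [z_α·√(p₀q₀) + z_β·√(p₁q₁)]² / (p₁ − p₀)²
  = [1.645·√(0.17·0.83) + 1.282·√(0.07·0.93)]² / (-0.10)²
  = [1.645·0.3756 + 1.282·0.2551]² / 0.0100
  = [0.9450]² / 0.0100
  = 89.31
Design effect: 2.1 × 89.31 = 187.54.
Adjust for 79% response: 187.54 / 0.79 = 237.39.
Round up → n = 238.

n = 238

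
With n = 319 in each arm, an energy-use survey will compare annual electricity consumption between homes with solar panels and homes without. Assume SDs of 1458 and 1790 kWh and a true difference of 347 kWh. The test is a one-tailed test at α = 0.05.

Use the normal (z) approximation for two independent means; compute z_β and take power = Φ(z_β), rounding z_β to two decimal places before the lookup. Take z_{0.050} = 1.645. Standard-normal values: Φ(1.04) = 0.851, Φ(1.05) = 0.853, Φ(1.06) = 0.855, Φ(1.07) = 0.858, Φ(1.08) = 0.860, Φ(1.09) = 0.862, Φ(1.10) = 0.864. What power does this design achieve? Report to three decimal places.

z_β = δ·√(n/(σ₁²+σ₂²)) − z_α
    = 347 · √(319/5329864) − 1.645
    = 347 · 0.00774 − 1.645
    = 2.6845 − 1.645 = 1.0395 → 1.04
Power = Φ(1.04) = 0.851.

Power ≈ 0.851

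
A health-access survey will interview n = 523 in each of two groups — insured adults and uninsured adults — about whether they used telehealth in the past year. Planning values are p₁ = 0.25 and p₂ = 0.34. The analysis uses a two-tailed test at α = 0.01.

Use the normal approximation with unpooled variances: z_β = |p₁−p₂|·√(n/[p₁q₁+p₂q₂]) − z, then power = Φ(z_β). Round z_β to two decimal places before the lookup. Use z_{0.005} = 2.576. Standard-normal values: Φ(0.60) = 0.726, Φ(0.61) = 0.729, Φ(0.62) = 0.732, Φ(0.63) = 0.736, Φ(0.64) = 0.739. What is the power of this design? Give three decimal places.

Power ≈ 0.736

z_β = |p₁−p₂|·√(n/[p₁q₁+p₂q₂]) − z_{α/2}
    = 0.09 · √(523/0.4119) − 2.576
    = 0.09 · 35.6332 − 2.576
    = 3.2070 − 2.576 = 0.6310 → 0.63
Power = Φ(0.63) = 0.736.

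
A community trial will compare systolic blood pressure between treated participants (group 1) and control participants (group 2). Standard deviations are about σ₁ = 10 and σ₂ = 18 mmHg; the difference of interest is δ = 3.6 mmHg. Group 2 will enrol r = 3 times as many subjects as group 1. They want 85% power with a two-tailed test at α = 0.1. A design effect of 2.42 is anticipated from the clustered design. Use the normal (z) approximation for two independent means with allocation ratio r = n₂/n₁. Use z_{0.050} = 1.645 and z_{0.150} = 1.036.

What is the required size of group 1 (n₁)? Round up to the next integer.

n₁ = (z_{α/2} + z_β)² · (σ₁² + σ₂²/r) / δ²
   = (1.645 + 1.036)² · (10² + 18²/3) / 3.6²
   = 7.1878 · (100 + 108) / 12.96
   = 7.1878 · 208 / 12.96
   = 115.36
Design effect: 2.42 × 115.36 = 279.17.
Round up → n₁ = 280; n₂ = r·n₁ = 3 × 280 = 840.

n₁ = 280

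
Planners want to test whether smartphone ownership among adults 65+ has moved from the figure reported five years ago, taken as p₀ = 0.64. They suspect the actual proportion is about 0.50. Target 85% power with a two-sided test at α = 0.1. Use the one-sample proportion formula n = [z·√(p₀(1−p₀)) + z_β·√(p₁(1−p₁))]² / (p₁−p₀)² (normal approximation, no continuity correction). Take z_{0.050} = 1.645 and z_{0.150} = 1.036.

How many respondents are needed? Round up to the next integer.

n = 88

n = [z_{α/2}·√(p₀q₀) + z_β·√(p₁q₁)]² / (p₁ − p₀)²
  = [1.645·√(0.64·0.36) + 1.036·√(0.50·0.50)]² / (-0.14)²
  = [1.645·0.4800 + 1.036·0.5000]² / 0.0196
  = [1.3076]² / 0.0196
  = 87.24
Round up → n = 88.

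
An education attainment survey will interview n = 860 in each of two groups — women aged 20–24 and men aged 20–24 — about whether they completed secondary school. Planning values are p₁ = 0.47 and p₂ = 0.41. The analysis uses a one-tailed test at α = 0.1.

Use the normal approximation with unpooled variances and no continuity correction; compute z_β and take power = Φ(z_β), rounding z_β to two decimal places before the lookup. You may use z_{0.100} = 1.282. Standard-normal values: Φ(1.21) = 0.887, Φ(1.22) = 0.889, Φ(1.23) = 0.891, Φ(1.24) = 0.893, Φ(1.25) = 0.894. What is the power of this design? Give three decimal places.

z_β = |p₁−p₂|·√(n/[p₁q₁+p₂q₂]) − z_α
    = 0.06 · √(860/0.4910) − 1.282
    = 0.06 · 41.8513 − 1.282
    = 2.5111 − 1.282 = 1.2291 → 1.23
Power = Φ(1.23) = 0.891.

Power ≈ 0.891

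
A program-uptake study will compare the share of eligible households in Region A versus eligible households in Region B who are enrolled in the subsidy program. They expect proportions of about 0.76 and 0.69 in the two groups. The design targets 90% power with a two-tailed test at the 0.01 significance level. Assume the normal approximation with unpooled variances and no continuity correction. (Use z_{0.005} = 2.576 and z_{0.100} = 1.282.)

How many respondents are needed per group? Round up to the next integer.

n = (z_{α/2} + z_β)² · [p₁(1−p₁) + p₂(1−p₂)] / (p₁ − p₂)²
  = (2.576 + 1.282)² · (0.76·0.24 + 0.69·0.31) / (0.07)²
  = (3.858)² · (0.1824 + 0.2139) / 0.0049
  = 14.8842 · 0.3963 / 0.0049
  = 1203.79
Round up → n = 1204 per group.

n = 1204 per group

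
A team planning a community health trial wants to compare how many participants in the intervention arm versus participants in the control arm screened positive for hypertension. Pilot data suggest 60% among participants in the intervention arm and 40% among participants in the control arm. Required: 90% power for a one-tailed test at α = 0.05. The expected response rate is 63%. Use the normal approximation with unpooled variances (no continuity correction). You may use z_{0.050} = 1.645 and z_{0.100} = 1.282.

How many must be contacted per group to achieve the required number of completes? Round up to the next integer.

n = (z_α + z_β)² · [p₁(1−p₁) + p₂(1−p₂)] / (p₁ − p₂)²
  = (1.645 + 1.282)² · (0.60·0.40 + 0.40·0.60) / (0.20)²
  = (2.927)² · (0.2400 + 0.2400) / 0.0400
  = 8.5673 · 0.4800 / 0.0400
  = 102.81
Adjust for 63% response: 102.81 / 0.63 = 163.19.
Round up → n = 164 per group.

n = 164 per group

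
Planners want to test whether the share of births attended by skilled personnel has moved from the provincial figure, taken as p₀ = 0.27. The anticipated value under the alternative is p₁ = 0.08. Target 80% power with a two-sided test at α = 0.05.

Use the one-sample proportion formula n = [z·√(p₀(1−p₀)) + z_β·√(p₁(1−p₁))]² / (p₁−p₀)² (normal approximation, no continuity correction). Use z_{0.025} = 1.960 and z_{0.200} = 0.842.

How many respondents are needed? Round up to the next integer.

n = [z_{α/2}·√(p₀q₀) + z_β·√(p₁q₁)]² / (p₁ − p₀)²
  = [1.960·√(0.27·0.73) + 0.842·√(0.08·0.92)]² / (-0.19)²
  = [1.960·0.4440 + 0.842·0.2713]² / 0.0361
  = [1.0986]² / 0.0361
  = 33.43
Round up → n = 34.

n = 34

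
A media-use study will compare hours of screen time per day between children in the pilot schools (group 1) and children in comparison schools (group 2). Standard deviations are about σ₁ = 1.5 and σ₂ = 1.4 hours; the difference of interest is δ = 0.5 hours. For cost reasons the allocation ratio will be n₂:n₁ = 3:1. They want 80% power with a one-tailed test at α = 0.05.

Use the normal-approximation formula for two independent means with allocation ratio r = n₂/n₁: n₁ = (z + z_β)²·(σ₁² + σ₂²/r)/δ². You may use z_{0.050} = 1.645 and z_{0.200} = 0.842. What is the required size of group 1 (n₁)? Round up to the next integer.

n₁ = 72

n₁ = (z_α + z_β)² · (σ₁² + σ₂²/r) / δ²
   = (1.645 + 0.842)² · (1.5² + 1.4²/3) / 0.5²
   = 6.1852 · (2.25 + 0.65333) / 0.25
   = 6.1852 · 2.9033 / 0.25
   = 71.83
Round up → n₁ = 72; n₂ = r·n₁ = 3 × 72 = 216.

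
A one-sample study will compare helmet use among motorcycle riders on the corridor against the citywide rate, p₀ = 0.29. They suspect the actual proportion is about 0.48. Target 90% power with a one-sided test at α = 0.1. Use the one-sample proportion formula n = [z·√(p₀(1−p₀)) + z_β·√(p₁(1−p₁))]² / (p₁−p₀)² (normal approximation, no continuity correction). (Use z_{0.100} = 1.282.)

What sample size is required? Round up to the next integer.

n = [z_α·√(p₀q₀) + z_β·√(p₁q₁)]² / (p₁ − p₀)²
  = [1.282·√(0.29·0.71) + 1.282·√(0.48·0.52)]² / (0.19)²
  = [1.282·0.4538 + 1.282·0.4996]² / 0.0361
  = [1.2222]² / 0.0361
  = 41.38
Round up → n = 42.

n = 42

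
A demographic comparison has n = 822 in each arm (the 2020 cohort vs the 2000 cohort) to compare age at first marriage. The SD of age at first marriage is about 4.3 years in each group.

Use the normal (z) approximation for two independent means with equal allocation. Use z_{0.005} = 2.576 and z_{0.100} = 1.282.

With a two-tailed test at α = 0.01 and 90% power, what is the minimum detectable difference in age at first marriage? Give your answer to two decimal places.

δ = (z_{α/2} + z_β) · √((σ₁²+σ₂²)/n)
  = (2.576 + 1.282) · √(36.98/822)
  = 3.858 · √0.04499
  = 3.858 · 0.2121
  = 0.8183

Minimum detectable difference ≈ 0.82 years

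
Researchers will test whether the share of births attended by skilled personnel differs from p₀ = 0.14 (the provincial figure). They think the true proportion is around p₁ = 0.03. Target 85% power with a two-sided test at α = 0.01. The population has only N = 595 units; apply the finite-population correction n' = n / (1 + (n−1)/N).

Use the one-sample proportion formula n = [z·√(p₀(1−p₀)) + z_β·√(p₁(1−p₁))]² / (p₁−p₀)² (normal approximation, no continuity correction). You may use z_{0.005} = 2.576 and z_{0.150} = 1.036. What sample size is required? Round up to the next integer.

n = 82

n = [z_{α/2}·√(p₀q₀) + z_β·√(p₁q₁)]² / (p₁ − p₀)²
  = [2.576·√(0.14·0.86) + 1.036·√(0.03·0.97)]² / (-0.11)²
  = [2.576·0.3470 + 1.036·0.1706]² / 0.0121
  = [1.0706]² / 0.0121
  = 94.72
Finite-population correction (N = 595): 94.72 / (1 + (94.72 − 1)/595) = 81.83.
Round up → n = 82.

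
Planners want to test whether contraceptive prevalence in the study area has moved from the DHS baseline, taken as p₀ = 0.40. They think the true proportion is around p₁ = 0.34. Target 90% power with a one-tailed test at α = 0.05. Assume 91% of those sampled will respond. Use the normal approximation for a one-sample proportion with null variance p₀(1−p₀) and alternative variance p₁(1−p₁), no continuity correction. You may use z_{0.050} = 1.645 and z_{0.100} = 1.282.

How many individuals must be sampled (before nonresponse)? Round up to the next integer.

n = 610

n = [z_α·√(p₀q₀) + z_β·√(p₁q₁)]² / (p₁ − p₀)²
  = [1.645·√(0.40·0.60) + 1.282·√(0.34·0.66)]² / (-0.06)²
  = [1.645·0.4899 + 1.282·0.4737]² / 0.0036
  = [1.4132]² / 0.0036
  = 554.74
Adjust for 91% response: 554.74 / 0.91 = 609.61.
Round up → n = 610.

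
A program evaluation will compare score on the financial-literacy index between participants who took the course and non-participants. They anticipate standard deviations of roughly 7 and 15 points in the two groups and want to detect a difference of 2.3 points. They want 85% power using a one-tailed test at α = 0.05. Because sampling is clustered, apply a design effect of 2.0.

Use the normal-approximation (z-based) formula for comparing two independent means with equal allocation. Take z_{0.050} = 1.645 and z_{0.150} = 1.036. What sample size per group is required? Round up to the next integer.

n = 745 per group

n = (z_α + z_β)² · (σ₁² + σ₂²) / δ²
  = (1.645 + 1.036)² · (7² + 15² = 274) / 2.3²
  = 7.1878 · 274 / 5.29
  = 372.30
Design effect: 2.0 × 372.30 = 744.59.
Round up → n = 745 per group.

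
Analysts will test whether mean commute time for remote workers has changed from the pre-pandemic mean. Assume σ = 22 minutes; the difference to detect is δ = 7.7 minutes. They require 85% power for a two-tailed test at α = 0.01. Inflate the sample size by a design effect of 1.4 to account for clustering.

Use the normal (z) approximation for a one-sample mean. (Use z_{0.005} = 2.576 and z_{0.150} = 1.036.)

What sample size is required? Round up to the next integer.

n = (z_{α/2} + z_β)² · σ² / δ²
  = (2.576 + 1.036)² · 22² / 7.7²
  = 13.0465 · 484 / 59.29
  = 106.50
Design effect: 1.4 × 106.50 = 149.10.
Round up → n = 150.

n = 150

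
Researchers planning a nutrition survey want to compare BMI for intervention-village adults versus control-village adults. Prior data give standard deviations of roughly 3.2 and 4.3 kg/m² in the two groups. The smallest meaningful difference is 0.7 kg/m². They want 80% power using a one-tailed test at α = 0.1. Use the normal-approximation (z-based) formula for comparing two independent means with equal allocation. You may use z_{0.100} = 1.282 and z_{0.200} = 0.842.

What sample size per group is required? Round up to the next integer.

n = 265 per group

n = (z_α + z_β)² · (σ₁² + σ₂²) / δ²
  = (1.282 + 0.842)² · (3.2² + 4.3² = 28.73) / 0.7²
  = 4.5114 · 28.73 / 0.49
  = 264.51
Round up → n = 265 per group.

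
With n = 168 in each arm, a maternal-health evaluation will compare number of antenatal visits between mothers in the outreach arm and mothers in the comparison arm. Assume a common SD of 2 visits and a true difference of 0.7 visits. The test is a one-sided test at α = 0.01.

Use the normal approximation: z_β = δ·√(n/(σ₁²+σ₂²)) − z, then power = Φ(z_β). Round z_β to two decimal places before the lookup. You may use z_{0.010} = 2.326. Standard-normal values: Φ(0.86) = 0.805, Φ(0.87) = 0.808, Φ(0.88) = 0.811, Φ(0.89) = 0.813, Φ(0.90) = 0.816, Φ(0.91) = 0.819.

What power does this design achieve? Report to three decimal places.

Power ≈ 0.811

z_β = δ·√(n/(σ₁²+σ₂²)) − z_α
    = 0.7 · √(168/8) − 2.326
    = 0.7 · 4.58258 − 2.326
    = 3.2078 − 2.326 = 0.8818 → 0.88
Power = Φ(0.88) = 0.811.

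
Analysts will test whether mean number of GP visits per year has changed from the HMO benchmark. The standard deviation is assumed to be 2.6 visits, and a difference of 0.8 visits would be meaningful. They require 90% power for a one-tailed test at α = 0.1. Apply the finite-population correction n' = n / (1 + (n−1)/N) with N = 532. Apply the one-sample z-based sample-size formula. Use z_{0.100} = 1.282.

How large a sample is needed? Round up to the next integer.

n = (z_α + z_β)² · σ² / δ²
  = (1.282 + 1.282)² · 2.6² / 0.8²
  = 6.5741 · 6.76 / 0.64
  = 69.44
Finite-population correction (N = 532): 69.44 / (1 + (69.44 − 1)/532) = 61.52.
Round up → n = 62.

n = 62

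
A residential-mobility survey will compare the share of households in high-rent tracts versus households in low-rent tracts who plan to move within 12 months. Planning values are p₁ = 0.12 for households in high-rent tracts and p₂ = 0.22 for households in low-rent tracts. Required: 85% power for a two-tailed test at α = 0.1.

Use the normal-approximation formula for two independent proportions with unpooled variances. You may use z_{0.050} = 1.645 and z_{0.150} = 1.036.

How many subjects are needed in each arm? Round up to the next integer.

n = (z_{α/2} + z_β)² · [p₁(1−p₁) + p₂(1−p₂)] / (p₁ − p₂)²
  = (1.645 + 1.036)² · (0.12·0.88 + 0.22·0.78) / (-0.10)²
  = (2.681)² · (0.1056 + 0.1716) / 0.0100
  = 7.1878 · 0.2772 / 0.0100
  = 199.24
Round up → n = 200 per group.

n = 200 per group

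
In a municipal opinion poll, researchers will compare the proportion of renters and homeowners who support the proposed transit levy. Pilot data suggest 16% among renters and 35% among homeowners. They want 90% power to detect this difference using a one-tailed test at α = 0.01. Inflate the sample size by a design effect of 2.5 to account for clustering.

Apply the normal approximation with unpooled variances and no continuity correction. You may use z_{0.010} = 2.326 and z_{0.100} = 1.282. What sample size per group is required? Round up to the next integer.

n = (z_α + z_β)² · [p₁(1−p₁) + p₂(1−p₂)] / (p₁ − p₂)²
  = (2.326 + 1.282)² · (0.16·0.84 + 0.35·0.65) / (-0.19)²
  = (3.608)² · (0.1344 + 0.2275) / 0.0361
  = 13.0177 · 0.3619 / 0.0361
  = 130.50
Design effect: 2.5 × 130.50 = 326.25.
Round up → n = 327 per group.

n = 327 per group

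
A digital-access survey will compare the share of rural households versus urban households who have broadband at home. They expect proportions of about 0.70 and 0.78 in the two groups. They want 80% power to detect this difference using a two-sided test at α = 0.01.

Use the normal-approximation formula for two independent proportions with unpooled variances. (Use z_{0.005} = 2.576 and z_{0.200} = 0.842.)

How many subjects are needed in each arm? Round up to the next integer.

n = 697 per group

n = (z_{α/2} + z_β)² · [p₁(1−p₁) + p₂(1−p₂)] / (p₁ − p₂)²
  = (2.576 + 0.842)² · (0.70·0.30 + 0.78·0.22) / (-0.08)²
  = (3.418)² · (0.2100 + 0.1716) / 0.0064
  = 11.6827 · 0.3816 / 0.0064
  = 696.58
Round up → n = 697 per group.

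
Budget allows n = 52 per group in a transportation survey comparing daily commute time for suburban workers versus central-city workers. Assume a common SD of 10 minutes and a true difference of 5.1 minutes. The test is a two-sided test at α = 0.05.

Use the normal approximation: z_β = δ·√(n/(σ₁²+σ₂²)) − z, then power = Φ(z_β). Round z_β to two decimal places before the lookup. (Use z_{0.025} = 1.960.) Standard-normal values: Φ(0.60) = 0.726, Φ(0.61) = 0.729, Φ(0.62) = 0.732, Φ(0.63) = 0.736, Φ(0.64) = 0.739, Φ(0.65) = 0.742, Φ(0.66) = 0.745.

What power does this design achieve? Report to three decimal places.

Power ≈ 0.739

z_β = δ·√(n/(σ₁²+σ₂²)) − z_{α/2}
    = 5.1 · √(52/200) − 1.960
    = 5.1 · 0.50990 − 1.960
    = 2.6005 − 1.960 = 0.6405 → 0.64
Power = Φ(0.64) = 0.739.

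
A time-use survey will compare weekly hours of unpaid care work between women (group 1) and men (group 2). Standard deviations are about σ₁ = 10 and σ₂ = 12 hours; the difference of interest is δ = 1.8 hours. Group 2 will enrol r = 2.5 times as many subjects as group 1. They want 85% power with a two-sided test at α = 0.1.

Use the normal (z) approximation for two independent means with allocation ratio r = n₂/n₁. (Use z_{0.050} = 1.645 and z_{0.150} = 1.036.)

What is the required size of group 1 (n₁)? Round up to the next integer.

n₁ = (z_{α/2} + z_β)² · (σ₁² + σ₂²/r) / δ²
   = (1.645 + 1.036)² · (10² + 12²/2.5) / 1.8²
   = 7.1878 · (100 + 57.6) / 3.24
   = 7.1878 · 157.6 / 3.24
   = 349.63
Round up → n₁ = 350; n₂ = r·n₁ = 2.5 × 350 = 875.

n₁ = 350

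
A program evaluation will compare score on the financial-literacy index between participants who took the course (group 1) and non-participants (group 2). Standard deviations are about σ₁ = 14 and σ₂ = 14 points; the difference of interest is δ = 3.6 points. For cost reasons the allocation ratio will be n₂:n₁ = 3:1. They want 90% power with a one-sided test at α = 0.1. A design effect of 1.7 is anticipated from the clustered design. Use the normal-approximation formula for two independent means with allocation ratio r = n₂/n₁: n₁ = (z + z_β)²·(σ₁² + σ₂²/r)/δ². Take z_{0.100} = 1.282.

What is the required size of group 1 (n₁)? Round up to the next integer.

n₁ = 226

n₁ = (z_α + z_β)² · (σ₁² + σ₂²/r) / δ²
   = (1.282 + 1.282)² · (14² + 14²/3) / 3.6²
   = 6.5741 · (196 + 65.3333) / 12.96
   = 6.5741 · 261.3333 / 12.96
   = 132.56
Design effect: 1.7 × 132.56 = 225.36.
Round up → n₁ = 226; n₂ = r·n₁ = 3 × 226 = 678.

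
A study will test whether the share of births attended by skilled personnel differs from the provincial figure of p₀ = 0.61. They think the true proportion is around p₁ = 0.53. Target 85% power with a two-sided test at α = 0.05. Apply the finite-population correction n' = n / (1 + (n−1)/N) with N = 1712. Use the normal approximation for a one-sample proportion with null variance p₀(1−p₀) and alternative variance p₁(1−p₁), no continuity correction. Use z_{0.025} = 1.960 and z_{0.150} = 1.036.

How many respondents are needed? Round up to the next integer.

n = 284

n = [z_{α/2}·√(p₀q₀) + z_β·√(p₁q₁)]² / (p₁ − p₀)²
  = [1.960·√(0.61·0.39) + 1.036·√(0.53·0.47)]² / (-0.08)²
  = [1.960·0.4877 + 1.036·0.4991]² / 0.0064
  = [1.4731]² / 0.0064
  = 339.05
Finite-population correction (N = 1712): 339.05 / (1 + (339.05 − 1)/1712) = 283.14.
Round up → n = 284.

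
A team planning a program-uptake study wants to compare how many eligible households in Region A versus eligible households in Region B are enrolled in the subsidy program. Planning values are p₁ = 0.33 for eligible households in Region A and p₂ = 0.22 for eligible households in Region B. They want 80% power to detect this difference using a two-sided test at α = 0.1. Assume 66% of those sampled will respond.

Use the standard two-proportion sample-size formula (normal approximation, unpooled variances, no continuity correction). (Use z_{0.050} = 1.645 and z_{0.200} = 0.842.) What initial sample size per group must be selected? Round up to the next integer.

n = 305 per group

n = (z_{α/2} + z_β)² · [p₁(1−p₁) + p₂(1−p₂)] / (p₁ − p₂)²
  = (1.645 + 0.842)² · (0.33·0.67 + 0.22·0.78) / (0.11)²
  = (2.487)² · (0.2211 + 0.1716) / 0.0121
  = 6.1852 · 0.3927 / 0.0121
  = 200.74
Adjust for 66% response: 200.74 / 0.66 = 304.15.
Round up → n = 305 per group.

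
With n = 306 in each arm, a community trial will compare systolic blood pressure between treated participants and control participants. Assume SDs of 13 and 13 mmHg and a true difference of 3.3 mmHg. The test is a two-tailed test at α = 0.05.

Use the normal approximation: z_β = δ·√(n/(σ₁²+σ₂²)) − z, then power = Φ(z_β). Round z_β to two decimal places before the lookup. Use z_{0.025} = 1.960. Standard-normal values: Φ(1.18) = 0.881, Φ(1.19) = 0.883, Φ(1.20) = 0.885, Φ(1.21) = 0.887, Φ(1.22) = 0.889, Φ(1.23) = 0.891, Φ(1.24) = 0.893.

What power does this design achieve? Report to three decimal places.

z_β = δ·√(n/(σ₁²+σ₂²)) − z_{α/2}
    = 3.3 · √(306/338) − 1.960
    = 3.3 · 0.95149 − 1.960
    = 3.1399 − 1.960 = 1.1799 → 1.18
Power = Φ(1.18) = 0.881.

Power ≈ 0.881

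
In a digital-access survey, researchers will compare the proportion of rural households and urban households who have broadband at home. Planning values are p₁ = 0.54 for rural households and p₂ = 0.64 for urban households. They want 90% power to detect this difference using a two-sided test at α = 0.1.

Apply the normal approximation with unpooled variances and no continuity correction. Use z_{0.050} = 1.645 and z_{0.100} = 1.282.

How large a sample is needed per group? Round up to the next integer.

n = (z_{α/2} + z_β)² · [p₁(1−p₁) + p₂(1−p₂)] / (p₁ − p₂)²
  = (1.645 + 1.282)² · (0.54·0.46 + 0.64·0.36) / (-0.10)²
  = (2.927)² · (0.2484 + 0.2304) / 0.0100
  = 8.5673 · 0.4788 / 0.0100
  = 410.20
Round up → n = 411 per group.

n = 411 per group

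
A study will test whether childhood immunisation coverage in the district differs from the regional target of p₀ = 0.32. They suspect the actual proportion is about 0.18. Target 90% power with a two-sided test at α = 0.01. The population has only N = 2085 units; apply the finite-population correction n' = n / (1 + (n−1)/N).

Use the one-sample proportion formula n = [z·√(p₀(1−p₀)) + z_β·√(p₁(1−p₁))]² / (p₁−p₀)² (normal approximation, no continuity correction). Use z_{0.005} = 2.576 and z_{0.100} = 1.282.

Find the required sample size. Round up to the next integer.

n = [z_{α/2}·√(p₀q₀) + z_β·√(p₁q₁)]² / (p₁ − p₀)²
  = [2.576·√(0.32·0.68) + 1.282·√(0.18·0.82)]² / (-0.14)²
  = [2.576·0.4665 + 1.282·0.3842]² / 0.0196
  = [1.6942]² / 0.0196
  = 146.44
Finite-population correction (N = 2085): 146.44 / (1 + (146.44 − 1)/2085) = 136.89.
Round up → n = 137.

n = 137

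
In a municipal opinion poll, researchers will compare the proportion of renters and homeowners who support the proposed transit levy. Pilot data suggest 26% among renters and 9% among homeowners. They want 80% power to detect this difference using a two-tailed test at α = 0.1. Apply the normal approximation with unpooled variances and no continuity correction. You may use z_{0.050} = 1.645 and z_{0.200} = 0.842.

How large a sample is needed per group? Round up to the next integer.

n = 59 per group

n = (z_{α/2} + z_β)² · [p₁(1−p₁) + p₂(1−p₂)] / (p₁ − p₂)²
  = (1.645 + 0.842)² · (0.26·0.74 + 0.09·0.91) / (0.17)²
  = (2.487)² · (0.1924 + 0.0819) / 0.0289
  = 6.1852 · 0.2743 / 0.0289
  = 58.71
Round up → n = 59 per group.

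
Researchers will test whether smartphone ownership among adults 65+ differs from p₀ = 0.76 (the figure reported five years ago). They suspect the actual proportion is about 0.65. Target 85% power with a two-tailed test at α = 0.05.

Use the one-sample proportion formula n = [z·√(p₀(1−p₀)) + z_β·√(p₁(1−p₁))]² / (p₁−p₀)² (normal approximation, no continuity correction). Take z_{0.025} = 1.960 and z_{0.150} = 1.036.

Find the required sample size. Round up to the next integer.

n = 147

n = [z_{α/2}·√(p₀q₀) + z_β·√(p₁q₁)]² / (p₁ − p₀)²
  = [1.960·√(0.76·0.24) + 1.036·√(0.65·0.35)]² / (-0.11)²
  = [1.960·0.4271 + 1.036·0.4770]² / 0.0121
  = [1.3312]² / 0.0121
  = 146.46
Round up → n = 147.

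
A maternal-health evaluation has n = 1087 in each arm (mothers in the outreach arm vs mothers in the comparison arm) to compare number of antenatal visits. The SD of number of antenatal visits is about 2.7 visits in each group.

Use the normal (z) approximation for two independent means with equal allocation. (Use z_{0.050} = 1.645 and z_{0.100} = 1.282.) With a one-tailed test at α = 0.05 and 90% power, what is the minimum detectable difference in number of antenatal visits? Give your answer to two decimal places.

δ = (z_α + z_β) · √((σ₁²+σ₂²)/n)
  = (1.645 + 1.282) · √(14.58/1087)
  = 2.927 · √0.01341
  = 2.927 · 0.1158
  = 0.3390

Minimum detectable difference ≈ 0.34 visits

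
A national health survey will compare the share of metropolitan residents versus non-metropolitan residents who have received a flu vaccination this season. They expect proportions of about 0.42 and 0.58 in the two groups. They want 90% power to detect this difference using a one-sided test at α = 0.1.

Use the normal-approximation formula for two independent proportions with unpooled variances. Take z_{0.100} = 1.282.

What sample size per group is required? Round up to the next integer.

n = (z_α + z_β)² · [p₁(1−p₁) + p₂(1−p₂)] / (p₁ − p₂)²
  = (1.282 + 1.282)² · (0.42·0.58 + 0.58·0.42) / (-0.16)²
  = (2.564)² · (0.2436 + 0.2436) / 0.0256
  = 6.5741 · 0.4872 / 0.0256
  = 125.11
Round up → n = 126 per group.

n = 126 per group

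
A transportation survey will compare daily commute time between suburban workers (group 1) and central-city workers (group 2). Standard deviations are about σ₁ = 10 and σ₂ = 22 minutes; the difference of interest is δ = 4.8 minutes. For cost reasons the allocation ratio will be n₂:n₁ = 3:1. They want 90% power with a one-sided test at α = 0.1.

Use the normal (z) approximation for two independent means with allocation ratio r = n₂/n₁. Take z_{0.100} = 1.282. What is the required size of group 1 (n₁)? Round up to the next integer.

n₁ = 75

n₁ = (z_α + z_β)² · (σ₁² + σ₂²/r) / δ²
   = (1.282 + 1.282)² · (10² + 22²/3) / 4.8²
   = 6.5741 · (100 + 161.3333) / 23.04
   = 6.5741 · 261.3333 / 23.04
   = 74.57
Round up → n₁ = 75; n₂ = r·n₁ = 3 × 75 = 225.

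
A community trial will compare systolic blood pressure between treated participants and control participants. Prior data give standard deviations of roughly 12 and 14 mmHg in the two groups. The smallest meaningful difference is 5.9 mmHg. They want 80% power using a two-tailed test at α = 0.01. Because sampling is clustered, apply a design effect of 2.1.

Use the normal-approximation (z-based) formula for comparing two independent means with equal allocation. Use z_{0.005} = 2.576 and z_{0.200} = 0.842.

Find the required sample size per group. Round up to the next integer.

n = 240 per group

n = (z_{α/2} + z_β)² · (σ₁² + σ₂²) / δ²
  = (2.576 + 0.842)² · (12² + 14² = 340) / 5.9²
  = 11.6827 · 340 / 34.81
  = 114.11
Design effect: 2.1 × 114.11 = 239.63.
Round up → n = 240 per group.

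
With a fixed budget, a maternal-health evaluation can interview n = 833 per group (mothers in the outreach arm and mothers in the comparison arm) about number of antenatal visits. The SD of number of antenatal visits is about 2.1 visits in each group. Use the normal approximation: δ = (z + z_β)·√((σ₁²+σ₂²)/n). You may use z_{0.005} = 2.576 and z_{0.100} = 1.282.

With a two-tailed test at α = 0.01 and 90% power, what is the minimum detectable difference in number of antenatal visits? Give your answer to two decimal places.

δ = (z_{α/2} + z_β) · √((σ₁²+σ₂²)/n)
  = (2.576 + 1.282) · √(8.82/833)
  = 3.858 · √0.01059
  = 3.858 · 0.1029
  = 0.3970

Minimum detectable difference ≈ 0.40 visits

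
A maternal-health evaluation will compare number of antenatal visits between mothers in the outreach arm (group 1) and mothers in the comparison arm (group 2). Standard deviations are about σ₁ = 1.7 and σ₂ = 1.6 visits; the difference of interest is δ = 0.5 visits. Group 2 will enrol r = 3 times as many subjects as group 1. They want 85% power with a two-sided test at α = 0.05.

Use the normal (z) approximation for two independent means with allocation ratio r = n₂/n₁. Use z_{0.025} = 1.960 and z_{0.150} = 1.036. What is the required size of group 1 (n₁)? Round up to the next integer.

n₁ = 135

n₁ = (z_{α/2} + z_β)² · (σ₁² + σ₂²/r) / δ²
   = (1.960 + 1.036)² · (1.7² + 1.6²/3) / 0.5²
   = 8.9760 · (2.89 + 0.85333) / 0.25
   = 8.9760 · 3.7433 / 0.25
   = 134.40
Round up → n₁ = 135; n₂ = r·n₁ = 3 × 135 = 405.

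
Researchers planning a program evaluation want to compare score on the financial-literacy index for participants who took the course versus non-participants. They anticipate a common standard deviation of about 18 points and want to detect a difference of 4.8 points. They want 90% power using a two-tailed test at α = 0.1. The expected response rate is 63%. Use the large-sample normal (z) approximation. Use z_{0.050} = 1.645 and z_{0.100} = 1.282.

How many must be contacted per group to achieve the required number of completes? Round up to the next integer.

n = 383 per group

n = (z_{α/2} + z_β)² · (σ₁² + σ₂²) / δ²
  = (1.645 + 1.282)² · (2·18² = 648) / 4.8²
  = 8.5673 · 648 / 23.04
  = 240.96
Adjust for 63% response: 240.96 / 0.63 = 382.47.
Round up → n = 383 per group.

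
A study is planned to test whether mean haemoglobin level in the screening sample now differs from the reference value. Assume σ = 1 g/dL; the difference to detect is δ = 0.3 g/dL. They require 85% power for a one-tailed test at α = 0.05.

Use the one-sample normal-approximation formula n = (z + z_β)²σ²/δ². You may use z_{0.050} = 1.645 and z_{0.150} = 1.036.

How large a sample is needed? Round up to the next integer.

n = 80

n = (z_α + z_β)² · σ² / δ²
  = (1.645 + 1.036)² · 1² / 0.3²
  = 7.1878 · 1 / 0.09
  = 79.86
Round up → n = 80.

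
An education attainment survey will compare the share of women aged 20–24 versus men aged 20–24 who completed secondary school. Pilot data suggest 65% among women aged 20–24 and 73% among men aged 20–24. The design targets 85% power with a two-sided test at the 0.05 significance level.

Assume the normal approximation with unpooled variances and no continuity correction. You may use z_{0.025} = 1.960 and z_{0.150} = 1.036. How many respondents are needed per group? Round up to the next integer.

n = (z_{α/2} + z_β)² · [p₁(1−p₁) + p₂(1−p₂)] / (p₁ − p₂)²
  = (1.960 + 1.036)² · (0.65·0.35 + 0.73·0.27) / (-0.08)²
  = (2.996)² · (0.2275 + 0.1971) / 0.0064
  = 8.9760 · 0.4246 / 0.0064
  = 595.50
Round up → n = 596 per group.

n = 596 per group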